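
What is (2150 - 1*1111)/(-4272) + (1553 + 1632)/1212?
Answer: 1028921/431472 ≈ 2.3847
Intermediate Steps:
(2150 - 1*1111)/(-4272) + (1553 + 1632)/1212 = (2150 - 1111)*(-1/4272) + 3185*(1/1212) = 1039*(-1/4272) + 3185/1212 = -1039/4272 + 3185/1212 = 1028921/431472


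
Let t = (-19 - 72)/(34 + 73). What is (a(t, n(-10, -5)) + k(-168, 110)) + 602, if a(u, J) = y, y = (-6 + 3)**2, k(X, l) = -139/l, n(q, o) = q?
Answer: 67071/110 ≈ 609.74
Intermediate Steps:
t = -91/107 ≈ -0.85047
y = 9 (y = (-3)**2 = 9)
a(u, J) = 9
(a(t, n(-10, -5)) + k(-168, 110)) + 602 = (9 - 139/110) + 602 = 851/110 + 602 = 67071/110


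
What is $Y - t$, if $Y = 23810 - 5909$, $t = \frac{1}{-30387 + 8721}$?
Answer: $\frac{387843067}{21666} \approx 17901.0$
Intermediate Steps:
$t = - \frac{1}{21666}$ ($t = \frac{1}{-21666} = - \frac{1}{21666} \approx -4.6155 \cdot 10^{-5}$)
$Y = 17901$ ($Y = 23810 - 5909 = 17901$)
$Y - t = 17901 - - \frac{1}{21666} = 17901 + \frac{1}{21666} = \frac{387843067}{21666}$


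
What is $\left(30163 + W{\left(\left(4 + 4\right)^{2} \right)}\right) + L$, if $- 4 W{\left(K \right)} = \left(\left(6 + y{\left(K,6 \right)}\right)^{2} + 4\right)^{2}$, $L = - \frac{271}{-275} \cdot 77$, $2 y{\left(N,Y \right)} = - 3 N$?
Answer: $- \frac{409711628}{25} \approx -1.6388 \cdot 10^{7}$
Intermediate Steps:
$y{\left(N,Y \right)} = - \frac{3 N}{2}$ ($y{\left(N,Y \right)} = \frac{\left(-3\right) N}{2} = - \frac{3 N}{2}$)
$L = \frac{1897}{25}$ ($L = \left(-271\right) \left(- \frac{1}{275}\right) 77 = \frac{271}{275} \cdot 77 = \frac{1897}{25} \approx 75.88$)
$W{\left(K \right)} = - \frac{\left(4 + \left(6 - \frac{3 K}{2}\right)^{2}\right)^{2}}{4}$ ($W{\left(K \right)} = - \frac{\left(\left(6 - \frac{3 K}{2}\right)^{2} + 4\right)^{2}}{4} = - \frac{\left(4 + \left(6 - \frac{3 K}{2}\right)^{2}\right)^{2}}{4}$)
$\left(30163 + W{\left(\left(4 + 4\right)^{2} \right)}\right) + L = \left(30163 - \frac{\left(16 + 9 \left(-4 + \left(4 + 4\right)^{2}\right)^{2}\right)^{2}}{64}\right) + \frac{1897}{25} = \left(30163 - \frac{\left(16 + 9 \left(-4 + 8^{2}\right)^{2}\right)^{2}}{64}\right) + \frac{1897}{25} = \left(30163 - \frac{\left(16 + 9 \left(-4 + 64\right)^{2}\right)^{2}}{64}\right) + \frac{1897}{25} = \left(30163 - \frac{\left(16 + 9 \cdot 60^{2}\right)^{2}}{64}\right) + \frac{1897}{25} = \left(30163 - \frac{\left(16 + 9 \cdot 3600\right)^{2}}{64}\right) + \frac{1897}{25} = \left(30163 - \frac{\left(16 + 32400\right)^{2}}{64}\right) + \frac{1897}{25} = \left(30163 - \frac{32416^{2}}{64}\right) + \frac{1897}{25} = \left(30163 - 16418704\right) + \frac{1897}{25} = -16388541 + \frac{1897}{25} = - \frac{409711628}{25}$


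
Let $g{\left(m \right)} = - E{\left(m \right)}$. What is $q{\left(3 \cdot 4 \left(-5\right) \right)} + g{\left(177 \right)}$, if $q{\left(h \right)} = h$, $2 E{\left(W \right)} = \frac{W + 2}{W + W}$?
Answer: $- \frac{42659}{708} \approx -60.253$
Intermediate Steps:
$E{\left(W \right)} = \frac{2 + W}{4 W}$ ($E{\left(W \right)} = \frac{\left(W + 2\right) \frac{1}{W + W}}{2} = \frac{\left(2 + W\right) \frac{1}{2 W}}{2} = \frac{\frac{1}{2} \frac{1}{W} \left(2 + W\right)}{2} = \frac{2 + W}{4 W}$)
$g{\left(m \right)} = - \frac{2 + m}{4 m}$
$q{\left(3 \cdot 4 \left(-5\right) \right)} + g{\left(177 \right)} = 3 \cdot 4 \left(-5\right) + \frac{-2 - 177}{4 \cdot 177} = 12 \left(-5\right) + \frac{1}{4} \cdot \frac{1}{177} \left(-2 - 177\right) = -60 + \frac{1}{4} \cdot \frac{1}{177} \left(-179\right) = -60 - \frac{179}{708} = - \frac{42659}{708}$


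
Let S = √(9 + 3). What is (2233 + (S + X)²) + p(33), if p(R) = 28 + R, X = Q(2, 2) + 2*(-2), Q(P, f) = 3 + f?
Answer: 2307 + 4*√3 ≈ 2313.9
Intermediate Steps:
X = 1 (X = (3 + 2) + 2*(-2) = 5 - 4 = 1)
S = 2*√3 (S = √12 = 2*√3 ≈ 3.4641)
(2233 + (S + X)²) + p(33) = (2233 + (2*√3 + 1)²) + (28 + 33) = (2233 + (1 + 2*√3)²) + 61 = 2294 + (1 + 2*√3)²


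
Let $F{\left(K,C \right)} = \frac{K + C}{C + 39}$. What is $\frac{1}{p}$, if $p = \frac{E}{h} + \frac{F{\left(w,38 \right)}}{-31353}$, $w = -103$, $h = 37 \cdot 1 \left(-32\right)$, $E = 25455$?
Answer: $- \frac{2858390304}{61452900395} \approx -0.046513$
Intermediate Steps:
$h = -1184$ ($h = 37 \left(-32\right) = -1184$)
$F{\left(K,C \right)} = \frac{C + K}{39 + C}$
$p = - \frac{61452900395}{2858390304}$ ($p = \frac{25455}{-1184} + \frac{\frac{1}{39 + 38} \left(38 - 103\right)}{-31353} = 25455 \left(- \frac{1}{1184}\right) + \frac{1}{77} \left(-65\right) \left(- \frac{1}{31353}\right) = - \frac{25455}{1184} + \frac{1}{77} \left(-65\right) \left(- \frac{1}{31353}\right) = - \frac{25455}{1184} - - \frac{65}{2414181} = - \frac{25455}{1184} + \frac{65}{2414181} = - \frac{61452900395}{2858390304} \approx -21.499$)
$\frac{1}{p} = \frac{1}{- \frac{61452900395}{2858390304}} = - \frac{2858390304}{61452900395}$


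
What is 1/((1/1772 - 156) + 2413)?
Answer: 1772/3999405 ≈ 0.00044307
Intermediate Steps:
1/((1/1772 - 156) + 2413) = 1/(-276431/1772 + 2413) = 1/(3999405/1772) = 1772/3999405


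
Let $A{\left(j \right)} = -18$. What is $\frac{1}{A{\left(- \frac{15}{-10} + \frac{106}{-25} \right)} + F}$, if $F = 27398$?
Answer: $\frac{1}{27380} \approx 3.6523 \cdot 10^{-5}$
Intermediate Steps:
$\frac{1}{A{\left(- \frac{15}{-10} + \frac{106}{-25} \right)} + F} = \frac{1}{-18 + 27398} = \frac{1}{27380}$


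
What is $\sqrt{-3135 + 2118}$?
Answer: $3 i \sqrt{113} \approx 31.89 i$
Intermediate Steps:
$\sqrt{-3135 + 2118} = \sqrt{-1017} = 3 i \sqrt{113}$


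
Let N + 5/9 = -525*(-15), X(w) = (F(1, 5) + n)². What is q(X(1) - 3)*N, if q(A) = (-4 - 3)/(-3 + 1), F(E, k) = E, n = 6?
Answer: 248045/9 ≈ 27561.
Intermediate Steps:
X(w) = 49 (X(w) = (1 + 6)² = 7² = 49)
N = 70870/9 (N = -5/9 - 525*(-15) = -5/9 + 7875 = 70870/9 ≈ 7874.4)
q(A) = 7/2 (q(A) = -7/(-2) = -7*(-½) = 7/2)
q(X(1) - 3)*N = (7/2)*(70870/9) = 248045/9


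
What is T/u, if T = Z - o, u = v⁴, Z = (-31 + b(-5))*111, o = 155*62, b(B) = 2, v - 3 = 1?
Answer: -12829/256 ≈ -50.113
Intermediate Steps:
v = 4 (v = 3 + 1 = 4)
o = 9610
Z = -3219 (Z = (-31 + 2)*111 = -29*111 = -3219)
u = 256 (u = 4⁴ = 256)
T = -12829 (T = -3219 - 1*9610 = -3219 - 9610 = -12829)
T/u = -12829/256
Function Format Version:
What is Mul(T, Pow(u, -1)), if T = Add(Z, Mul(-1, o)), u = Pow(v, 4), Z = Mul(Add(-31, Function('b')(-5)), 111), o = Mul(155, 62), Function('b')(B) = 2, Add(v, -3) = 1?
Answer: Rational(-12829, 256) ≈ -50.113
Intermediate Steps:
v = 4 (v = Add(3, 1) = 4)
o = 9610
Z = -3219 (Z = Mul(Add(-31, 2), 111) = Mul(-29, 111) = -3219)
u = 256 (u = Pow(4, 4) = 256)
T = -12829 (T = Add(-3219, Mul(-1, 9610)) = Add(-3219, -9610) = -12829)
Mul(T, Pow(u, -1)) = Mul(-12829, Pow(256, -1)) = Mul(-12829, Rational(1, 256)) = Rational(-12829, 256)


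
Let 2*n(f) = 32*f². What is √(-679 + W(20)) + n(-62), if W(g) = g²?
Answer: 61504 + 3*I*√31 ≈ 61504.0 + 16.703*I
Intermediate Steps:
n(f) = 16*f² (n(f) = (32*f²)/2 = 16*f²)
√(-679 + W(20)) + n(-62) = √(-679 + 20²) + 16*(-62)² = √(-679 + 400) + 16*3844 = √(-279) + 61504 = 3*I*√31 + 61504 = 61504 + 3*I*√31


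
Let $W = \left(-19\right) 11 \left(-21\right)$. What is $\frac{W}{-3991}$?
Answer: $- \frac{4389}{3991} \approx -1.0997$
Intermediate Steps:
$W = 4389$ ($W = \left(-209\right) \left(-21\right) = 4389$)
$\frac{W}{-3991} = \frac{4389}{-3991} = 4389 \left(- \frac{1}{3991}\right) = - \frac{4389}{3991}$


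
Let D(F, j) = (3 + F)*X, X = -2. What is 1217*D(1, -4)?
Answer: -9736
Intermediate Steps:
D(F, j) = -6 - 2*F (D(F, j) = (3 + F)*(-2) = -6 - 2*F)
1217*D(1, -4) = 1217*(-6 - 2*1) = 1217*(-6 - 2) = 1217*(-8) = -9736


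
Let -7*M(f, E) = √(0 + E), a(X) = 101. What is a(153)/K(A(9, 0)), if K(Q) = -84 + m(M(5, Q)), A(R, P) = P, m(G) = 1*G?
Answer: -101/84 ≈ -1.2024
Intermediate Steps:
M(f, E) = -√E/7 (M(f, E) = -√(0 + E)/7 = -√E/7)
m(G) = G
K(Q) = -84 - √Q/7
a(153)/K(A(9, 0)) = 101/(-84 - √0/7) = 101/(-84 - ⅐*0) = 101/(-84 + 0) = 101/(-84) = 101*(-1/84) = -101/84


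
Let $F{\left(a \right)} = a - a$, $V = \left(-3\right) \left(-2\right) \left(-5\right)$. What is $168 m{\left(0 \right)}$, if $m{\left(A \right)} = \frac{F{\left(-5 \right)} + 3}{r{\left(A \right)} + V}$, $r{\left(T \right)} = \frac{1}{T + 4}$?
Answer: $- \frac{288}{17} \approx -16.941$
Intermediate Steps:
$V = -30$ ($V = 6 \left(-5\right) = -30$)
$r{\left(T \right)} = \frac{1}{4 + T}$
$F{\left(a \right)} = 0$
$m{\left(A \right)} = \frac{3}{-30 + \frac{1}{4 + A}}$ ($m{\left(A \right)} = \frac{0 + 3}{\frac{1}{4 + A} - 30} = \frac{3}{-30 + \frac{1}{4 + A}}$)
$168 m{\left(0 \right)} = 168 \frac{3 \left(-4 - 0\right)}{119 + 30 \cdot 0} = 168 \frac{3 \left(-4 + 0\right)}{119 + 0} = 168 \cdot 3 \cdot \frac{1}{119} \left(-4\right) = 168 \left(- \frac{12}{119}\right) = - \frac{288}{17}$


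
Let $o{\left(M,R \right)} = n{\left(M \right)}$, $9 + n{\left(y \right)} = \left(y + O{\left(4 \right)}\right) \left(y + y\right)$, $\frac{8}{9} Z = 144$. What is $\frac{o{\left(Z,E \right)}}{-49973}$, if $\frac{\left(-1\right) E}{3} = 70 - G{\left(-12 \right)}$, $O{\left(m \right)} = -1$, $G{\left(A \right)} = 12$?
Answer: $- \frac{52155}{49973} \approx -1.0437$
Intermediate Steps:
$Z = 162$ ($Z = \frac{9}{8} \cdot 144 = 162$)
$n{\left(y \right)} = -9 + 2 y \left(-1 + y\right)$ ($n{\left(y \right)} = -9 + \left(y - 1\right) \left(y + y\right) = -9 + \left(-1 + y\right) 2 y = -9 + 2 y \left(-1 + y\right)$)
$E = -174$ ($E = - 3 \left(70 - 12\right) = \left(-3\right) 58 = -174$)
$o{\left(M,R \right)} = -9 - 2 M + 2 M^{2}$
$\frac{o{\left(Z,E \right)}}{-49973} = \frac{-9 - 324 + 2 \cdot 162^{2}}{-49973} = \left(-9 - 324 + 2 \cdot 26244\right) \left(- \frac{1}{49973}\right) = \left(-9 - 324 + 52488\right) \left(- \frac{1}{49973}\right) = 52155 \left(- \frac{1}{49973}\right) = - \frac{52155}{49973}$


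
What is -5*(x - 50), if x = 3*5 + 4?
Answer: 155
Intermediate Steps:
x = 19 (x = 15 + 4 = 19)
-5*(x - 50) = -5*(19 - 50) = -5*(-31) = 155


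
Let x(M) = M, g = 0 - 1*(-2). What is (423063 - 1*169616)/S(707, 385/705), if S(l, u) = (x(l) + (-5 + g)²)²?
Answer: 253447/512656 ≈ 0.49438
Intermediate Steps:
g = 2 (g = 0 + 2 = 2)
S(l, u) = (9 + l)² (S(l, u) = (l + (-5 + 2)²)² = (l + (-3)²)² = (l + 9)² = (9 + l)²)
(423063 - 1*169616)/S(707, 385/705) = (423063 - 1*169616)/((9 + 707)²) = (423063 - 169616)/(716²) = 253447/512656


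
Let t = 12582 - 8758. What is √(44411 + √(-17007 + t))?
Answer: √(44411 + I*√13183) ≈ 210.74 + 0.2724*I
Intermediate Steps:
t = 3824
√(44411 + √(-17007 + t)) = √(44411 + √(-17007 + 3824)) = √(44411 + √(-13183)) = √(44411 + I*√13183)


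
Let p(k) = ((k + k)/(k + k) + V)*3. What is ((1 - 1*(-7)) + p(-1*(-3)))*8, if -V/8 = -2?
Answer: 472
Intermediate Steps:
V = 16 (V = -8*(-2) = 16)
p(k) = 51 (p(k) = ((k + k)/(k + k) + 16)*3 = ((2*k)/((2*k)) + 16)*3 = ((2*k)*(1/(2*k)) + 16)*3 = (1 + 16)*3 = 17*3 = 51)
((1 - 1*(-7)) + p(-1*(-3)))*8 = ((1 - 1*(-7)) + 51)*8 = ((1 + 7) + 51)*8 = (8 + 51)*8 = 59*8 = 472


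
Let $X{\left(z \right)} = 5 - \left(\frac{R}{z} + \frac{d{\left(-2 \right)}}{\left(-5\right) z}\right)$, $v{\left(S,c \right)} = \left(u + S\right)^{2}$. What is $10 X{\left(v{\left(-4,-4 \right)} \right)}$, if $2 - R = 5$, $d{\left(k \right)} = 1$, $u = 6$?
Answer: $58$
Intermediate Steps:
$R = -3$ ($R = 2 - 5 = -3$)
$v{\left(S,c \right)} = \left(6 + S\right)^{2}$
$X{\left(z \right)} = 5 + \frac{16}{5 z}$ ($X{\left(z \right)} = 5 - \left(- \frac{3}{z} + 1 \frac{1}{\left(-5\right) z}\right) = 5 - \left(- \frac{3}{z} + 1 \left(- \frac{1}{5 z}\right)\right) = 5 - \left(- \frac{3}{z} - \frac{1}{5 z}\right) = 5 - - \frac{16}{5 z} = 5 + \frac{16}{5 z}$)
$10 X{\left(v{\left(-4,-4 \right)} \right)} = 10 \left(5 + \frac{16}{5 \left(6 - 4\right)^{2}}\right) = 10 \left(5 + \frac{16}{5 \cdot 2^{2}}\right) = 10 \left(5 + \frac{16}{5 \cdot 4}\right) = 10 \left(5 + \frac{16}{5} \cdot \frac{1}{4}\right) = 10 \left(5 + \frac{4}{5}\right) = 10 \cdot \frac{29}{5} = 58$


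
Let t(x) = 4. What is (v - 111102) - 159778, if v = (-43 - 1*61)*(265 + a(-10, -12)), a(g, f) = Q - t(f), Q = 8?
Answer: -298856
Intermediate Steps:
a(g, f) = 4 (a(g, f) = 8 - 1*4 = 8 - 4 = 4)
v = -27976 (v = (-43 - 1*61)*(265 + 4) = (-43 - 61)*269 = -104*269 = -27976)
(v - 111102) - 159778 = (-27976 - 111102) - 159778 = -139078 - 159778 = -298856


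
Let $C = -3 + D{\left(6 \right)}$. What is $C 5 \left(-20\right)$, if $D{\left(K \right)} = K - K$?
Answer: $300$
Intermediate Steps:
$D{\left(K \right)} = 0$
$C = -3$ ($C = -3 + 0 = -3$)
$C 5 \left(-20\right) = \left(-3\right) 5 \left(-20\right) = \left(-15\right) \left(-20\right) = 300$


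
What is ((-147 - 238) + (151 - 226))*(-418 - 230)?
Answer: 298080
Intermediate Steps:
((-147 - 238) + (151 - 226))*(-418 - 230) = (-385 - 75)*(-648) = -460*(-648) = 298080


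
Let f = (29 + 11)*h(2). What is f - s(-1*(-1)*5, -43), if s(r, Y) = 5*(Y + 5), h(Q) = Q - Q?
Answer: 190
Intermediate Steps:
h(Q) = 0
s(r, Y) = 25 + 5*Y (s(r, Y) = 5*(5 + Y) = 25 + 5*Y)
f = 0 (f = (29 + 11)*0 = 40*0 = 0)
f - s(-1*(-1)*5, -43) = 0 - (25 + 5*(-43)) = 0 - (25 - 215) = 0 - 1*(-190) = 0 + 190 = 190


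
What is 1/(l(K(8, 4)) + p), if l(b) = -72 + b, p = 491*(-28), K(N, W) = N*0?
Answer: -1/13820 ≈ -7.2359e-5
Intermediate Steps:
K(N, W) = 0
p = -13748
1/(l(K(8, 4)) + p) = 1/((-72 + 0) - 13748) = 1/(-72 - 13748) = 1/(-13820) = -1/13820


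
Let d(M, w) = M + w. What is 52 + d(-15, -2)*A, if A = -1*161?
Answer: 2789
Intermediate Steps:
A = -161
52 + d(-15, -2)*A = 52 + (-15 - 2)*(-161) = 52 - 17*(-161) = 52 + 2737 = 2789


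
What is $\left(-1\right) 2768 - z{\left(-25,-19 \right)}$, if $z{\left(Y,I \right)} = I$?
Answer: $-2749$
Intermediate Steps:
$\left(-1\right) 2768 - z{\left(-25,-19 \right)} = \left(-1\right) 2768 - -19 = -2768 + 19 = -2749$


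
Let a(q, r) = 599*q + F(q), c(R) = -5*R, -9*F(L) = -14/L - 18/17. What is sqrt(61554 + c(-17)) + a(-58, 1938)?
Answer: -154149851/4437 + sqrt(61639) ≈ -34494.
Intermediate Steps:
F(L) = 2/17 + 14/(9*L) (F(L) = -(-14/L - 18/17)/9 = -(-18/17 - 14/L)/9 = 2/17 + 14/(9*L))
a(q, r) = 599*q + 2*(119 + 9*q)/(153*q)
sqrt(61554 + c(-17)) + a(-58, 1938) = sqrt(61554 - 5*(-17)) + (2/17 + 599*(-58) + (14/9)/(-58)) = sqrt(61554 + 85) + (2/17 - 34742 + (14/9)*(-1/58)) = sqrt(61639) + (2/17 - 34742 - 7/261) = sqrt(61639) - 154149851/4437 = -154149851/4437 + sqrt(61639)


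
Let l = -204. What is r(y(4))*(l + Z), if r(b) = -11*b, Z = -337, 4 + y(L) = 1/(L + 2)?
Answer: -136873/6 ≈ -22812.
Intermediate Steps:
y(L) = -4 + 1/(2 + L) (y(L) = -4 + 1/(L + 2) = -4 + 1/(2 + L))
r(y(4))*(l + Z) = (-11*(-7 - 4*4)/(2 + 4))*(-204 - 337) = -11*(-7 - 16)/6*(-541) = -11*(-23)/6*(-541) = -11*(-23/6)*(-541) = (253/6)*(-541) = -136873/6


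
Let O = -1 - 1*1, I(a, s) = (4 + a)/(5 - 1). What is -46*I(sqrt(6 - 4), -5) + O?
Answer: -48 - 23*sqrt(2)/2 ≈ -64.263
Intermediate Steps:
I(a, s) = 1 + a/4 (I(a, s) = (4 + a)/4 = (4 + a)*(1/4) = 1 + a/4)
O = -2 (O = -1 - 1 = -2)
-46*I(sqrt(6 - 4), -5) + O = -46*(1 + sqrt(6 - 4)/4) - 2 = -46*(1 + sqrt(2)/4) - 2 = (-46 - 23*sqrt(2)/2) - 2 = -48 - 23*sqrt(2)/2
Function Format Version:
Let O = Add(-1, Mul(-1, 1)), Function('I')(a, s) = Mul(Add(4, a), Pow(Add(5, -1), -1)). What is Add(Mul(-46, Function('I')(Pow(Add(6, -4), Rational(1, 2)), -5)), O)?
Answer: Add(-48, Mul(Rational(-23, 2), Pow(2, Rational(1, 2)))) ≈ -64.263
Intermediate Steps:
Function('I')(a, s) = Add(1, Mul(Rational(1, 4), a)) (Function('I')(a, s) = Mul(Add(4, a), Pow(4, -1)) = Mul(Add(4, a), Rational(1, 4)) = Add(1, Mul(Rational(1, 4), a)))
O = -2 (O = Add(-1, -1) = -2)
Add(Mul(-46, Function('I')(Pow(Add(6, -4), Rational(1, 2)), -5)), O) = Add(Mul(-46, Add(1, Mul(Rational(1, 4), Pow(Add(6, -4), Rational(1, 2))))), -2) = Add(Mul(-46, Add(1, Mul(Rational(1, 4), Pow(2, Rational(1, 2))))), -2) = Add(Add(-46, Mul(Rational(-23, 2), Pow(2, Rational(1, 2)))), -2) = Add(-48, Mul(Rational(-23, 2), Pow(2, Rational(1, 2))))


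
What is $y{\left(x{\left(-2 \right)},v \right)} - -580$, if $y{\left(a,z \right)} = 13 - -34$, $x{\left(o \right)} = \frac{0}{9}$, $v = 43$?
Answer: $627$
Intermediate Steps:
$x{\left(o \right)} = 0$ ($x{\left(o \right)} = 0 \cdot \frac{1}{9} = 0$)
$y{\left(a,z \right)} = 47$ ($y{\left(a,z \right)} = 13 + 34 = 47$)
$y{\left(x{\left(-2 \right)},v \right)} - -580 = 47 - -580 = 47 + 580 = 627$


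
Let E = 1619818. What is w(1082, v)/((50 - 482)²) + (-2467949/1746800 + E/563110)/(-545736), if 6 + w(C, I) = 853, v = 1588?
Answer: 10757758743619949/2371715602165612800 ≈ 0.0045359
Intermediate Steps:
w(C, I) = 847 (w(C, I) = -6 + 853 = 847)
w(1082, v)/((50 - 482)²) + (-2467949/1746800 + E/563110)/(-545736) = 847/((50 - 482)²) + (-2467949/1746800 + 1619818/563110)/(-545736) = 847/((-432)²) + (-2467949*1/1746800 + 1619818*(1/563110))*(-1/545736) = 847/186624 + (-224359/158800 + 809909/281555)*(-1/545736) = 847*(1/186624) + (13088830191/8942186800)*(-1/545736) = 847/186624 - 4362943397/1626691085161600 = 10757758743619949/2371715602165612800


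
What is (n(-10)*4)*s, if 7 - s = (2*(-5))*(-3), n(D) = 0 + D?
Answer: 920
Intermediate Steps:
n(D) = D
s = -23 (s = 7 - 2*(-5)*(-3) = 7 - (-10)*(-3) = 7 - 1*30 = 7 - 30 = -23)
(n(-10)*4)*s = -10*4*(-23) = -40*(-23) = 920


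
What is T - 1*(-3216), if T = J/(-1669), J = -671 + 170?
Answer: 5368005/1669 ≈ 3216.3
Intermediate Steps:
J = -501
T = 501/1669 (T = -501/(-1669) = -501*(-1/1669) = 501/1669 ≈ 0.30018)
T - 1*(-3216) = 501/1669 - 1*(-3216) = 501/1669 + 3216 = 5368005/1669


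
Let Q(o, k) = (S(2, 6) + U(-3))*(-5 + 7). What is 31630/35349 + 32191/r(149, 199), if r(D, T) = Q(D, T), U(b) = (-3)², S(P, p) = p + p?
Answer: 379749373/494886 ≈ 767.35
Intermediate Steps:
S(P, p) = 2*p
U(b) = 9
Q(o, k) = 42 (Q(o, k) = (2*6 + 9)*(-5 + 7) = (12 + 9)*2 = 21*2 = 42)
r(D, T) = 42
31630/35349 + 32191/r(149, 199) = 31630/35349 + 32191/42 = 379749373/494886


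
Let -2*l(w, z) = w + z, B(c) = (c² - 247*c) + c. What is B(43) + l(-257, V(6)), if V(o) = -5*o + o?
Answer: -17177/2 ≈ -8588.5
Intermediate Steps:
V(o) = -4*o
B(c) = c² - 246*c
l(w, z) = -w/2 - z/2 (l(w, z) = -(w + z)/2 = -w/2 - z/2)
B(43) + l(-257, V(6)) = 43*(-246 + 43) + (-½*(-257) - (-2)*6) = 43*(-203) + (257/2 - ½*(-24)) = -8729 + (257/2 + 12) = -8729 + 281/2 = -17177/2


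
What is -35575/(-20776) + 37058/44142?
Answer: 167162047/65506728 ≈ 2.5518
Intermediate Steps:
-35575/(-20776) + 37058/44142 = -35575*(-1/20776) + 37058*(1/44142) = 35575/20776 + 2647/3153 = 167162047/65506728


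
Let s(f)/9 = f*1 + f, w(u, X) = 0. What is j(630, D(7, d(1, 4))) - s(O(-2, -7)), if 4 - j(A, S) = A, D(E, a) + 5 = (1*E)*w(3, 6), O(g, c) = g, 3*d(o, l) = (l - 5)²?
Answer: -590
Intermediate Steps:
d(o, l) = (-5 + l)²/3 (d(o, l) = (l - 5)²/3 = (-5 + l)²/3)
D(E, a) = -5 (D(E, a) = -5 + (1*E)*0 = -5 + E*0 = -5 + 0 = -5)
j(A, S) = 4 - A
s(f) = 18*f (s(f) = 9*(f*1 + f) = 9*(f + f) = 9*(2*f) = 18*f)
j(630, D(7, d(1, 4))) - s(O(-2, -7)) = (4 - 1*630) - 18*(-2) = (4 - 630) - 1*(-36) = -626 + 36 = -590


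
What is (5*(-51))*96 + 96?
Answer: -24384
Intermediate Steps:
(5*(-51))*96 + 96 = -255*96 + 96 = -24480 + 96 = -24384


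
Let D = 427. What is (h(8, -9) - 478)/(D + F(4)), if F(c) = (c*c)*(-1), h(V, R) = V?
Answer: -470/411 ≈ -1.1436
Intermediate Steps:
F(c) = -c**2 (F(c) = c**2*(-1) = -c**2)
(h(8, -9) - 478)/(D + F(4)) = (8 - 478)/(427 - 1*4**2) = -470/(427 - 1*16) = -470/(427 - 16) = -470/411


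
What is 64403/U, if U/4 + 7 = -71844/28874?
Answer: -929786111/547924 ≈ -1696.9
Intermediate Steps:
U = -547924/14437 (U = -28 + 4*(-71844/28874) = -28 + 4*(-71844*1/28874) = -28 + 4*(-35922/14437) = -28 - 143688/14437 = -547924/14437 ≈ -37.953)
64403/U = 64403/(-547924/14437) = 64403*(-14437/547924) = -929786111/547924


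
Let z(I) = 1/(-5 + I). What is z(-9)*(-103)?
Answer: 103/14 ≈ 7.3571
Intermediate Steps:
z(-9)*(-103) = -103/(-5 - 9) = -103/(-14) = -1/14*(-103) = 103/14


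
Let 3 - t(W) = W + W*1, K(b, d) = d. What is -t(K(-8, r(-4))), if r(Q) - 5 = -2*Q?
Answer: 23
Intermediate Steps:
r(Q) = 5 - 2*Q
t(W) = 3 - 2*W (t(W) = 3 - (W + W*1) = 3 - (W + W) = 3 - 2*W)
-t(K(-8, r(-4))) = -(3 - 2*(5 - 2*(-4))) = -(3 - 2*(5 + 8)) = -(3 - 2*13) = -(3 - 26) = -1*(-23) = 23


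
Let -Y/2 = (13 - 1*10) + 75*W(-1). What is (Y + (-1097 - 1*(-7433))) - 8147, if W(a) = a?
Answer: -1667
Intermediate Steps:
Y = 144 (Y = -2*((13 - 1*10) + 75*(-1)) = -2*((13 - 10) - 75) = -2*(3 - 75) = -2*(-72) = 144)
(Y + (-1097 - 1*(-7433))) - 8147 = (144 + (-1097 - 1*(-7433))) - 8147 = (144 + (-1097 + 7433)) - 8147 = (144 + 6336) - 8147 = 6480 - 8147 = -1667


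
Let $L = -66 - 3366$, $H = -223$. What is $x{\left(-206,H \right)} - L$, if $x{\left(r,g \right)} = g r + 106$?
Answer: $49476$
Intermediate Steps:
$L = -3432$ ($L = -66 - 3366 = -3432$)
$x{\left(r,g \right)} = 106 + g r$
$x{\left(-206,H \right)} - L = \left(106 - -45938\right) - -3432 = \left(106 + 45938\right) + 3432 = 46044 + 3432 = 49476$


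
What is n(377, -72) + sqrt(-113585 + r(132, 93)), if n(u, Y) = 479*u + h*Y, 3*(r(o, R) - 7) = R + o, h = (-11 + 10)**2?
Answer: 180511 + I*sqrt(113503) ≈ 1.8051e+5 + 336.9*I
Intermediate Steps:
h = 1 (h = (-1)**2 = 1)
r(o, R) = 7 + R/3 + o/3 (r(o, R) = 7 + (R + o)/3 = 7 + (R/3 + o/3) = 7 + R/3 + o/3)
n(u, Y) = Y + 479*u (n(u, Y) = 479*u + 1*Y = 479*u + Y = Y + 479*u)
n(377, -72) + sqrt(-113585 + r(132, 93)) = (-72 + 479*377) + sqrt(-113585 + (7 + (1/3)*93 + (1/3)*132)) = (-72 + 180583) + sqrt(-113585 + (7 + 31 + 44)) = 180511 + sqrt(-113585 + 82) = 180511 + sqrt(-113503) = 180511 + I*sqrt(113503)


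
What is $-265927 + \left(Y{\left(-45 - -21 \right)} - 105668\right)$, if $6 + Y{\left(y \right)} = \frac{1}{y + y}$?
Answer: $- \frac{17836849}{48} \approx -3.716 \cdot 10^{5}$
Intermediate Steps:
$Y{\left(y \right)} = -6 + \frac{1}{2 y}$ ($Y{\left(y \right)} = -6 + \frac{1}{y + y} = -6 + \frac{1}{2 y}$)
$-265927 + \left(Y{\left(-45 - -21 \right)} - 105668\right) = -265927 - \left(105674 - \frac{1}{2 \left(-45 - -21\right)}\right) = -265927 - \left(105674 - \frac{1}{2 \left(-45 + 21\right)}\right) = -265927 - \left(105674 + \frac{1}{48}\right) = -265927 + \left(\left(-6 + \frac{1}{2} \left(- \frac{1}{24}\right)\right) - 105668\right) = -265927 - \frac{5072353}{48} = - \frac{17836849}{48}$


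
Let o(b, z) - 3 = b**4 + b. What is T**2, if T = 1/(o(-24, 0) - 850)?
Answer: 1/109498119025 ≈ 9.1326e-12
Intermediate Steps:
o(b, z) = 3 + b + b**4 (o(b, z) = 3 + (b**4 + b) = 3 + (b + b**4) = 3 + b + b**4)
T = 1/330905 (T = 1/((3 - 24 + (-24)**4) - 850) = 1/((3 - 24 + 331776) - 850) = 1/(331755 - 850) = 1/330905 ≈ 3.0220e-6)
T**2 = (1/330905)**2 = 1/109498119025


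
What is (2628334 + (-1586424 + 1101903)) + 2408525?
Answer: 4552338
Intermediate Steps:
(2628334 + (-1586424 + 1101903)) + 2408525 = (2628334 - 484521) + 2408525 = 2143813 + 2408525 = 4552338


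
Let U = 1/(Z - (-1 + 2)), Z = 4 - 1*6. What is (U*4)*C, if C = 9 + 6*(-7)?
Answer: 44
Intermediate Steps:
C = -33 (C = 9 - 42 = -33)
Z = -2 (Z = 4 - 6 = -2)
U = -⅓ (U = 1/(-2 - (-1 + 2)) = 1/(-2 - 1*1) = 1/(-2 - 1) = 1/(-3) = -⅓ ≈ -0.33333)
(U*4)*C = -⅓*4*(-33) = -4/3*(-33) = 44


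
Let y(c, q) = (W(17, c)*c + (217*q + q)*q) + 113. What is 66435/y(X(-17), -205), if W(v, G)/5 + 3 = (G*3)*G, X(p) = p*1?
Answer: 66435/9088123 ≈ 0.0073101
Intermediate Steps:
X(p) = p
W(v, G) = -15 + 15*G**2 (W(v, G) = -15 + 5*((G*3)*G) = -15 + 5*((3*G)*G) = -15 + 5*(3*G**2) = -15 + 15*G**2)
y(c, q) = 113 + 218*q**2 + c*(-15 + 15*c**2) (y(c, q) = ((-15 + 15*c**2)*c + (217*q + q)*q) + 113 = (c*(-15 + 15*c**2) + (218*q)*q) + 113 = (c*(-15 + 15*c**2) + 218*q**2) + 113 = (218*q**2 + c*(-15 + 15*c**2)) + 113 = 113 + 218*q**2 + c*(-15 + 15*c**2))
66435/y(X(-17), -205) = 66435/(113 + 218*(-205)**2 + 15*(-17)*(-1 + (-17)**2)) = 66435/(113 + 218*42025 + 15*(-17)*(-1 + 289)) = 66435/(113 + 9161450 + 15*(-17)*288) = 66435/(113 + 9161450 - 73440) = 66435/9088123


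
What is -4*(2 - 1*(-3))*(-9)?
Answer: 180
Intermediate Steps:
-4*(2 - 1*(-3))*(-9) = -4*(2 + 3)*(-9) = -4*5*(-9) = -20*(-9) = 180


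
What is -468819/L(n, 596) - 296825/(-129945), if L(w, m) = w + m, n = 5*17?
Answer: -4047903142/5899503 ≈ -686.14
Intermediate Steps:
n = 85
L(w, m) = m + w
-468819/L(n, 596) - 296825/(-129945) = -468819/(596 + 85) - 296825/(-129945) = -468819/681 - 296825*(-1/129945) = -468819*1/681 + 59365/25989 = -156273/227 + 59365/25989 = -4047903142/5899503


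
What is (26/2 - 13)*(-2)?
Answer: 0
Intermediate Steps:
(26/2 - 13)*(-2) = (26*(1/2) - 13)*(-2) = (13 - 13)*(-2) = 0*(-2) = 0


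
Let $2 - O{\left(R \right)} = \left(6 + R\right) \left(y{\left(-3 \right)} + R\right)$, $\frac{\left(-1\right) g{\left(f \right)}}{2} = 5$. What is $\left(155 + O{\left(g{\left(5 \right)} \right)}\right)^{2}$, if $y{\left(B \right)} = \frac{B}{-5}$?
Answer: $\frac{356409}{25} \approx 14256.0$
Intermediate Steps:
$g{\left(f \right)} = -10$ ($g{\left(f \right)} = \left(-2\right) 5 = -10$)
$y{\left(B \right)} = - \frac{B}{5}$ ($y{\left(B \right)} = B \left(- \frac{1}{5}\right) = - \frac{B}{5}$)
$O{\left(R \right)} = 2 - \left(6 + R\right) \left(\frac{3}{5} + R\right)$ ($O{\left(R \right)} = 2 - \left(6 + R\right) \left(\left(- \frac{1}{5}\right) \left(-3\right) + R\right) = 2 - \left(6 + R\right) \left(\frac{3}{5} + R\right)$)
$\left(155 + O{\left(g{\left(5 \right)} \right)}\right)^{2} = \left(155 - \frac{178}{5}\right)^{2} = \left(\frac{597}{5}\right)^{2} = \frac{356409}{25}$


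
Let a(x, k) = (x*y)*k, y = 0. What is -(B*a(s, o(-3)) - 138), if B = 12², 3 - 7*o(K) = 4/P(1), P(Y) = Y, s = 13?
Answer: 138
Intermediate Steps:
o(K) = -⅐ (o(K) = 3/7 - 4/(7*1) = 3/7 - 4/7 = -⅐)
a(x, k) = 0 (a(x, k) = (x*0)*k = 0*k = 0)
B = 144
-(B*a(s, o(-3)) - 138) = -(144*0 - 138) = -(0 - 138) = -1*(-138) = 138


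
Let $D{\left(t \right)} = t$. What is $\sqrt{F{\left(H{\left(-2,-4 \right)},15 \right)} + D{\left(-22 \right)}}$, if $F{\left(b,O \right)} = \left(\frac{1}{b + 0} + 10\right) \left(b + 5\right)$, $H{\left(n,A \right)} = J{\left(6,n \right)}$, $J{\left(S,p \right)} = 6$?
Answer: $\frac{7 \sqrt{66}}{6} \approx 9.478$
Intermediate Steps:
$H{\left(n,A \right)} = 6$
$F{\left(b,O \right)} = \left(5 + b\right) \left(10 + \frac{1}{b}\right)$ ($F{\left(b,O \right)} = \left(\frac{1}{b} + 10\right) \left(5 + b\right) = \left(10 + \frac{1}{b}\right) \left(5 + b\right) = \left(5 + b\right) \left(10 + \frac{1}{b}\right)$)
$\sqrt{F{\left(H{\left(-2,-4 \right)},15 \right)} + D{\left(-22 \right)}} = \sqrt{\left(51 + \frac{5}{6} + 10 \cdot 6\right) - 22} = \sqrt{\left(51 + 5 \cdot \frac{1}{6} + 60\right) - 22} = \sqrt{\left(51 + \frac{5}{6} + 60\right) - 22} = \sqrt{\frac{671}{6} - 22} = \sqrt{\frac{539}{6}} = \frac{7 \sqrt{66}}{6}$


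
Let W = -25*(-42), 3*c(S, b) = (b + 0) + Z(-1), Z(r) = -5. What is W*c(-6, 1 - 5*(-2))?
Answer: 2100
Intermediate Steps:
c(S, b) = -5/3 + b/3 (c(S, b) = ((b + 0) - 5)/3 = (b - 5)/3 = (-5 + b)/3 = -5/3 + b/3)
W = 1050
W*c(-6, 1 - 5*(-2)) = 1050*(-5/3 + (1 - 5*(-2))/3) = 1050*(-5/3 + (1 + 10)/3) = 1050*(-5/3 + (1/3)*11) = 1050*(-5/3 + 11/3) = 1050*2 = 2100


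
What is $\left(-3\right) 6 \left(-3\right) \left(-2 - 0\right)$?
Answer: $-108$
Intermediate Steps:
$\left(-3\right) 6 \left(-3\right) \left(-2 - 0\right) = \left(-18\right) \left(-3\right) \left(-2 + 0\right) = 54 \left(-2\right) = -108$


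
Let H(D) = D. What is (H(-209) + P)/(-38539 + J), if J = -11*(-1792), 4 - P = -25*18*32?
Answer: -14195/18827 ≈ -0.75397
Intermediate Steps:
P = 14404 (P = 4 - (-25*18)*32 = 4 - (-450)*32 = 4 - 1*(-14400) = 4 + 14400 = 14404)
J = 19712
(H(-209) + P)/(-38539 + J) = (-209 + 14404)/(-38539 + 19712) = 14195/(-18827) = 14195*(-1/18827) = -14195/18827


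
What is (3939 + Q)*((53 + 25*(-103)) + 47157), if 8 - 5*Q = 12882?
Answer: 60891067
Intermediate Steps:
Q = -12874/5 (Q = 8/5 - ⅕*12882 = 8/5 - 12882/5 = -12874/5 ≈ -2574.8)
(3939 + Q)*((53 + 25*(-103)) + 47157) = (3939 - 12874/5)*((53 + 25*(-103)) + 47157) = 6821*((53 - 2575) + 47157)/5 = 6821*(-2522 + 47157)/5 = (6821/5)*44635 = 60891067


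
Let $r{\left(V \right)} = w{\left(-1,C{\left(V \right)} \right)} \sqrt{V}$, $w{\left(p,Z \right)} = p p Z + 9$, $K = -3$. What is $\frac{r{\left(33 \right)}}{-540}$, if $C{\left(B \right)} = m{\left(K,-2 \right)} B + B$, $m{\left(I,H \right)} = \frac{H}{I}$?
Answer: $- \frac{16 \sqrt{33}}{135} \approx -0.68084$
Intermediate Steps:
$C{\left(B \right)} = \frac{5 B}{3}$ ($C{\left(B \right)} = - \frac{2}{-3} B + B = \left(-2\right) \left(- \frac{1}{3}\right) B + B = \frac{2 B}{3} + B = \frac{5 B}{3}$)
$w{\left(p,Z \right)} = 9 + Z p^{2}$ ($w{\left(p,Z \right)} = p^{2} Z + 9 = Z p^{2} + 9 = 9 + Z p^{2}$)
$r{\left(V \right)} = \sqrt{V} \left(9 + \frac{5 V}{3}\right)$ ($r{\left(V \right)} = \left(9 + \frac{5 V}{3} \left(-1\right)^{2}\right) \sqrt{V} = \left(9 + \frac{5 V}{3} \cdot 1\right) \sqrt{V} = \left(9 + \frac{5 V}{3}\right) \sqrt{V} = \sqrt{V} \left(9 + \frac{5 V}{3}\right)$)
$\frac{r{\left(33 \right)}}{-540} = \frac{\frac{1}{3} \sqrt{33} \left(27 + 5 \cdot 33\right)}{-540} = \frac{\sqrt{33} \left(27 + 165\right)}{3} \left(- \frac{1}{540}\right) = \frac{1}{3} \sqrt{33} \cdot 192 \left(- \frac{1}{540}\right) = 64 \sqrt{33} \left(- \frac{1}{540}\right) = - \frac{16 \sqrt{33}}{135}$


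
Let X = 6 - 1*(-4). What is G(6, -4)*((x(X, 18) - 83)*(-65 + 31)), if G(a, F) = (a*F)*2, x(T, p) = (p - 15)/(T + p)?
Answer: -946968/7 ≈ -1.3528e+5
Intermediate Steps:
X = 10 (X = 6 + 4 = 10)
x(T, p) = (-15 + p)/(T + p)
G(a, F) = 2*F*a (G(a, F) = (F*a)*2 = 2*F*a)
G(6, -4)*((x(X, 18) - 83)*(-65 + 31)) = (2*(-4)*6)*(((-15 + 18)/(10 + 18) - 83)*(-65 + 31)) = -48*(3/28 - 83)*(-34) = -(-27852)*(-34)/7 = -48*39457/14 = -946968/7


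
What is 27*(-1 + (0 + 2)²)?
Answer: 81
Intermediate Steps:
27*(-1 + (0 + 2)²) = 27*(-1 + 2²) = 27*(-1 + 4) = 27*3 = 81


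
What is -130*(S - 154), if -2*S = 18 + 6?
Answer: 21580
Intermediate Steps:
S = -12 (S = -(18 + 6)/2 = -½*24 = -12)
-130*(S - 154) = -130*(-12 - 154) = -130*(-166) = 21580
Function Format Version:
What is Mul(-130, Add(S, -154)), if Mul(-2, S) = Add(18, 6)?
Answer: 21580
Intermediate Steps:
S = -12 (S = Mul(Rational(-1, 2), Add(18, 6)) = Mul(Rational(-1, 2), 24) = -12)
Mul(-130, Add(S, -154)) = Mul(-130, Add(-12, -154)) = Mul(-130, -166) = 21580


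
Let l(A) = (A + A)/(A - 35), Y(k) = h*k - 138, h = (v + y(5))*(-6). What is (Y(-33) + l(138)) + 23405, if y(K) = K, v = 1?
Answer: 2519141/103 ≈ 24458.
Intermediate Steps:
h = -36 (h = (1 + 5)*(-6) = 6*(-6) = -36)
Y(k) = -138 - 36*k (Y(k) = -36*k - 138 = -138 - 36*k)
l(A) = 2*A/(-35 + A) (l(A) = (2*A)/(-35 + A) = 2*A/(-35 + A))
(Y(-33) + l(138)) + 23405 = ((-138 - 36*(-33)) + 2*138/(-35 + 138)) + 23405 = ((-138 + 1188) + 2*138/103) + 23405 = (1050 + 2*138*(1/103)) + 23405 = (1050 + 276/103) + 23405 = 108426/103 + 23405 = 2519141/103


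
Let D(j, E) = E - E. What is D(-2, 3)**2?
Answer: 0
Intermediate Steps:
D(j, E) = 0
D(-2, 3)**2 = 0**2 = 0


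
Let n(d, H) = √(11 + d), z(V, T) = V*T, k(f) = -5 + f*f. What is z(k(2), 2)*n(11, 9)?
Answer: -2*√22 ≈ -9.3808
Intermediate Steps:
k(f) = -5 + f²
z(V, T) = T*V
z(k(2), 2)*n(11, 9) = (2*(-5 + 2²))*√(11 + 11) = (2*(-5 + 4))*√22 = (2*(-1))*√22 = -2*√22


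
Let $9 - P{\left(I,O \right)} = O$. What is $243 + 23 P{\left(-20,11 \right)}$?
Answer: $197$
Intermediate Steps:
$P{\left(I,O \right)} = 9 - O$
$243 + 23 P{\left(-20,11 \right)} = 243 + 23 \left(9 - 11\right) = 243 + 23 \left(-2\right) = 243 - 46 = 197$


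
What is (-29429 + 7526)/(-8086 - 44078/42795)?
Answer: 937338885/346084448 ≈ 2.7084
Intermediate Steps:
(-29429 + 7526)/(-8086 - 44078/42795) = -21903/(-8086 - 44078*1/42795) = -21903/(-8086 - 44078/42795) = -21903/(-346084448/42795) = -21903*(-42795/346084448) = 937338885/346084448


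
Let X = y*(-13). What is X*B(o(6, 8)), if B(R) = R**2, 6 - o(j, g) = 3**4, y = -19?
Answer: 1389375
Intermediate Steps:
o(j, g) = -75 (o(j, g) = 6 - 1*3**4 = 6 - 1*81 = 6 - 81 = -75)
X = 247 (X = -19*(-13) = 247)
X*B(o(6, 8)) = 247*(-75)**2 = 247*5625 = 1389375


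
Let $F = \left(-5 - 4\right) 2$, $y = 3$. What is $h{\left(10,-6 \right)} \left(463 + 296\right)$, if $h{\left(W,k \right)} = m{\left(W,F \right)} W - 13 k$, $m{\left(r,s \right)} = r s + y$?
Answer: $-1284228$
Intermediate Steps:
$F = -18$ ($F = \left(-9\right) 2 = -18$)
$m{\left(r,s \right)} = 3 + r s$ ($m{\left(r,s \right)} = r s + 3 = 3 + r s$)
$h{\left(W,k \right)} = - 13 k + W \left(3 - 18 W\right)$ ($h{\left(W,k \right)} = \left(3 + W \left(-18\right)\right) W - 13 k = \left(3 - 18 W\right) W - 13 k = W \left(3 - 18 W\right) - 13 k = - 13 k + W \left(3 - 18 W\right)$)
$h{\left(10,-6 \right)} \left(463 + 296\right) = \left(\left(-13\right) \left(-6\right) + 3 \cdot 10 \left(1 - 60\right)\right) \left(463 + 296\right) = \left(78 + 3 \cdot 10 \left(1 - 60\right)\right) 759 = \left(78 + 3 \cdot 10 \left(-59\right)\right) 759 = \left(78 - 1770\right) 759 = \left(-1692\right) 759 = -1284228$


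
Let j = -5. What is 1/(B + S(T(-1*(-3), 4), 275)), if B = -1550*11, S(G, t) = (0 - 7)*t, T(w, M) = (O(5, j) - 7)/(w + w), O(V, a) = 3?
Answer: -1/18975 ≈ -5.2701e-5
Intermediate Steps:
T(w, M) = -2/w (T(w, M) = (3 - 7)/(w + w) = -4*1/(2*w) = -2/w)
S(G, t) = -7*t
B = -17050
1/(B + S(T(-1*(-3), 4), 275)) = 1/(-17050 - 7*275) = 1/(-17050 - 1925) = 1/(-18975) = -1/18975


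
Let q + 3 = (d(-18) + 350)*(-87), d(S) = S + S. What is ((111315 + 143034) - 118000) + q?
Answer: 109028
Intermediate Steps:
d(S) = 2*S
q = -27321 (q = -3 + (2*(-18) + 350)*(-87) = -3 + (-36 + 350)*(-87) = -3 + 314*(-87) = -3 - 27318 = -27321)
((111315 + 143034) - 118000) + q = ((111315 + 143034) - 118000) - 27321 = (254349 - 118000) - 27321 = 136349 - 27321 = 109028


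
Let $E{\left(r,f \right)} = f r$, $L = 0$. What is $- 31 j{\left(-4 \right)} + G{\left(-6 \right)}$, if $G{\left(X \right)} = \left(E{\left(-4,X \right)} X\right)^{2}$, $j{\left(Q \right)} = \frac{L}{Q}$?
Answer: $20736$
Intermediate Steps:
$j{\left(Q \right)} = 0$ ($j{\left(Q \right)} = \frac{0}{Q} = 0$)
$G{\left(X \right)} = 16 X^{4}$ ($G{\left(X \right)} = \left(X \left(-4\right) X\right)^{2} = \left(- 4 X X\right)^{2} = \left(- 4 X^{2}\right)^{2} = 16 X^{4}$)
$- 31 j{\left(-4 \right)} + G{\left(-6 \right)} = \left(-31\right) 0 + 16 \left(-6\right)^{4} = 0 + 16 \cdot 1296 = 0 + 20736 = 20736$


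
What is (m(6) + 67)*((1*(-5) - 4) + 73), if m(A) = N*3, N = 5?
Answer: 5248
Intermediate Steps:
m(A) = 15 (m(A) = 5*3 = 15)
(m(6) + 67)*((1*(-5) - 4) + 73) = (15 + 67)*((1*(-5) - 4) + 73) = 82*((-5 - 4) + 73) = 82*(-9 + 73) = 82*64 = 5248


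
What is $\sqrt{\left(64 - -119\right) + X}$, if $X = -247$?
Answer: $8 i \approx 8.0 i$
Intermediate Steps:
$\sqrt{\left(64 - -119\right) + X} = \sqrt{\left(64 - -119\right) - 247} = \sqrt{\left(64 + 119\right) - 247} = \sqrt{183 - 247} = \sqrt{-64} = 8 i$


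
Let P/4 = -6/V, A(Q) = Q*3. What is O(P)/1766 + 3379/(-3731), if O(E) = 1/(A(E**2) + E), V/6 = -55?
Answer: -1587953877/1765837528 ≈ -0.89926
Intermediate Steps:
V = -330 (V = 6*(-55) = -330)
A(Q) = 3*Q
P = 4/55 (P = 4*(-6/(-330)) = 4*(-6*(-1/330)) = 4*(1/55) = 4/55 ≈ 0.072727)
O(E) = 1/(E + 3*E**2) (O(E) = 1/(3*E**2 + E) = 1/(E + 3*E**2))
O(P)/1766 + 3379/(-3731) = (1/((4/55)*(1 + 3*(4/55))))/1766 + 3379/(-3731) = (55/(4*(1 + 12/55)))*(1/1766) + 3379*(-1/3731) = (55/(4*(67/55)))*(1/1766) - 3379/3731 = ((55/4)*(55/67))*(1/1766) - 3379/3731 = (3025/268)*(1/1766) - 3379/3731 = 3025/473288 - 3379/3731 = -1587953877/1765837528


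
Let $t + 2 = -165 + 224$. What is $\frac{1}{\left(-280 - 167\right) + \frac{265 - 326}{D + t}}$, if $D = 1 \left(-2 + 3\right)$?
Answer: $- \frac{58}{25987} \approx -0.0022319$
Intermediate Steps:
$t = 57$ ($t = -2 + \left(-165 + 224\right) = -2 + 59 = 57$)
$D = 1$ ($D = 1 \cdot 1 = 1$)
$\frac{1}{\left(-280 - 167\right) + \frac{265 - 326}{D + t}} = \frac{1}{\left(-280 - 167\right) + \frac{265 - 326}{1 + 57}} = \frac{1}{\left(-280 - 167\right) - \frac{61}{58}} = \frac{1}{-447 - \frac{61}{58}} = \frac{1}{- \frac{25987}{58}} = - \frac{58}{25987}$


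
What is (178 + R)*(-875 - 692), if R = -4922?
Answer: 7433848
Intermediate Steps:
(178 + R)*(-875 - 692) = (178 - 4922)*(-875 - 692) = -4744*(-1567) = 7433848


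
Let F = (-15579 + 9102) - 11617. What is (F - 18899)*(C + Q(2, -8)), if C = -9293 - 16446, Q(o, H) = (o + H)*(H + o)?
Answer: 950831079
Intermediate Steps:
F = -18094 (F = -6477 - 11617 = -18094)
Q(o, H) = (H + o)² (Q(o, H) = (H + o)*(H + o) = (H + o)²)
C = -25739
(F - 18899)*(C + Q(2, -8)) = (-18094 - 18899)*(-25739 + (-8 + 2)²) = -36993*(-25739 + (-6)²) = -36993*(-25739 + 36) = -36993*(-25703) = 950831079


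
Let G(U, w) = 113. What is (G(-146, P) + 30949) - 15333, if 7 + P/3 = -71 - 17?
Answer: 15729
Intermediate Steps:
P = -285 (P = -21 + 3*(-71 - 17) = -21 + 3*(-88) = -21 - 264 = -285)
(G(-146, P) + 30949) - 15333 = (113 + 30949) - 15333 = 31062 - 15333 = 15729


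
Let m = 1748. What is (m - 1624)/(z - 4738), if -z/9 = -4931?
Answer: 124/39641 ≈ 0.0031281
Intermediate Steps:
z = 44379 (z = -9*(-4931) = 44379)
(m - 1624)/(z - 4738) = (1748 - 1624)/(44379 - 4738) = 124/39641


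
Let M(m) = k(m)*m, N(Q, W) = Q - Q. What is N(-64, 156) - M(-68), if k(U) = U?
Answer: -4624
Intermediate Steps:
N(Q, W) = 0
M(m) = m² (M(m) = m*m = m²)
N(-64, 156) - M(-68) = 0 - 1*(-68)² = 0 - 1*4624 = 0 - 4624 = -4624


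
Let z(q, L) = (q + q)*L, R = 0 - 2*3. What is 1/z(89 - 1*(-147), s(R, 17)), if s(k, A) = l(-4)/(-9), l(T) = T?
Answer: 9/1888 ≈ 0.0047669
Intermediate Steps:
R = -6 (R = 0 - 6 = -6)
s(k, A) = 4/9 (s(k, A) = -4/(-9) = -4*(-⅑) = 4/9)
z(q, L) = 2*L*q (z(q, L) = (2*q)*L = 2*L*q)
1/z(89 - 1*(-147), s(R, 17)) = 1/(2*(4/9)*(89 - 1*(-147))) = 1/(2*(4/9)*(89 + 147)) = 1/(2*(4/9)*236) = 1/(1888/9) = 9/1888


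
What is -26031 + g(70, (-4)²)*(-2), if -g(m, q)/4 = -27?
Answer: -26247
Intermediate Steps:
g(m, q) = 108 (g(m, q) = -4*(-27) = 108)
-26031 + g(70, (-4)²)*(-2) = -26031 + 108*(-2) = -26031 - 216 = -26247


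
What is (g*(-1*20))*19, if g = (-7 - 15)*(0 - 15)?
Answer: -125400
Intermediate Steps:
g = 330 (g = -22*(-15) = 330)
(g*(-1*20))*19 = (330*(-1*20))*19 = (330*(-20))*19 = -6600*19 = -125400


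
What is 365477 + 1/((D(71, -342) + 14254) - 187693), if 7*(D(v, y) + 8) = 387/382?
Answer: 169507096329333/463796891 ≈ 3.6548e+5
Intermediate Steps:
D(v, y) = -21005/2674 (D(v, y) = -8 + (387/382)/7 = -8 + (387*(1/382))/7 = -8 + (⅐)*(387/382) = -8 + 387/2674 = -21005/2674)
365477 + 1/((D(71, -342) + 14254) - 187693) = 365477 + 1/((-21005/2674 + 14254) - 187693) = 365477 + 1/(38094191/2674 - 187693) = 365477 + 1/(-463796891/2674) = 365477 - 2674/463796891 = 169507096329333/463796891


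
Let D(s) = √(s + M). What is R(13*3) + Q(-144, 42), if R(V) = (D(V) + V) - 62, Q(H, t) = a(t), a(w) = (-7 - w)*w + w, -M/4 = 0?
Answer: -2039 + √39 ≈ -2032.8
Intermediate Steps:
M = 0 (M = -4*0 = 0)
a(w) = w + w*(-7 - w) (a(w) = w*(-7 - w) + w = w + w*(-7 - w))
Q(H, t) = -t*(6 + t)
D(s) = √s (D(s) = √(s + 0) = √s)
R(V) = -62 + V + √V (R(V) = (√V + V) - 62 = (V + √V) - 62 = -62 + V + √V)
R(13*3) + Q(-144, 42) = (-62 + 13*3 + √(13*3)) - 1*42*(6 + 42) = (-62 + 39 + √39) - 1*42*48 = (-23 + √39) - 2016 = -2039 + √39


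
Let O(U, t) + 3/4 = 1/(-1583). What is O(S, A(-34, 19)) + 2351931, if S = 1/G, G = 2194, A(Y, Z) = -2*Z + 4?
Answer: 14892422339/6332 ≈ 2.3519e+6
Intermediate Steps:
A(Y, Z) = 4 - 2*Z
S = 1/2194 ≈ 0.00045579
O(U, t) = -4753/6332 (O(U, t) = -¾ + 1/(-1583) = -¾ - 1/1583 = -4753/6332)
O(S, A(-34, 19)) + 2351931 = -4753/6332 + 2351931 = 14892422339/6332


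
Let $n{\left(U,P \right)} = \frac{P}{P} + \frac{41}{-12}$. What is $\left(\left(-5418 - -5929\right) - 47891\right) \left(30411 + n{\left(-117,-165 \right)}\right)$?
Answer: $- \frac{4322276035}{3} \approx -1.4408 \cdot 10^{9}$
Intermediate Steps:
$n{\left(U,P \right)} = - \frac{29}{12}$ ($n{\left(U,P \right)} = 1 + 41 \left(- \frac{1}{12}\right) = 1 - \frac{41}{12} = - \frac{29}{12}$)
$\left(\left(-5418 - -5929\right) - 47891\right) \left(30411 + n{\left(-117,-165 \right)}\right) = \left(\left(-5418 - -5929\right) - 47891\right) \left(30411 - \frac{29}{12}\right) = \left(\left(-5418 + 5929\right) - 47891\right) \frac{364903}{12} = \left(511 - 47891\right) \frac{364903}{12} = \left(-47380\right) \frac{364903}{12} = - \frac{4322276035}{3}$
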